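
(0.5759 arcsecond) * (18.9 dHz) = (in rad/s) 5.277e-06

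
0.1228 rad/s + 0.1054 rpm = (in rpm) 1.278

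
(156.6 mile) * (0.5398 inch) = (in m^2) 3455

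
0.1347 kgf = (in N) 1.321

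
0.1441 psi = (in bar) 0.009935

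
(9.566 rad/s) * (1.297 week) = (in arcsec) 1.548e+12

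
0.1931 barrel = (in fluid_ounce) 1038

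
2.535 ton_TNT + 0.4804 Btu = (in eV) 6.62e+28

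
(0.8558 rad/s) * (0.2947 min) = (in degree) 867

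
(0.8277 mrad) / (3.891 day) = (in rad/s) 2.462e-09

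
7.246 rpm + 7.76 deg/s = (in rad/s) 0.8942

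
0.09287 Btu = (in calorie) 23.42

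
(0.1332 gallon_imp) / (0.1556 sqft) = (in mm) 41.89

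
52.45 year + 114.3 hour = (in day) 1.915e+04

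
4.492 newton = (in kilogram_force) 0.4581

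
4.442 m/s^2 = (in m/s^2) 4.442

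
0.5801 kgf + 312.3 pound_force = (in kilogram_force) 142.2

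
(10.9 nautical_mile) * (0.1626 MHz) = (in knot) 6.38e+09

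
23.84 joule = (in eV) 1.488e+20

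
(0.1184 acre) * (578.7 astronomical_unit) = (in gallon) 1.096e+19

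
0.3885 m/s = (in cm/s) 38.85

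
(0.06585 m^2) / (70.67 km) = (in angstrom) 9318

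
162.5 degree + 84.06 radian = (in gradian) 5532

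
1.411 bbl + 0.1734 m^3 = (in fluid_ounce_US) 1.345e+04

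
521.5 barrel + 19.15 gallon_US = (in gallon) 2.192e+04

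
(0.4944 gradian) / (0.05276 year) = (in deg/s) 2.674e-07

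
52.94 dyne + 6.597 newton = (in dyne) 6.598e+05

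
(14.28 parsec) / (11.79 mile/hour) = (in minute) 1.393e+15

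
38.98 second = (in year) 1.236e-06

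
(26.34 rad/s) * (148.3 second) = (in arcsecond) 8.057e+08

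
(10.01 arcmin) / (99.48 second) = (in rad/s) 2.927e-05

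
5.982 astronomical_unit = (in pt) 2.537e+15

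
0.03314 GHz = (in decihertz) 3.314e+08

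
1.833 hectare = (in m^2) 1.833e+04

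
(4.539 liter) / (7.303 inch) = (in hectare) 2.447e-06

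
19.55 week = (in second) 1.182e+07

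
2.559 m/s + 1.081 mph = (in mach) 0.008935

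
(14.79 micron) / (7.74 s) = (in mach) 5.612e-09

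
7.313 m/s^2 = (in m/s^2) 7.313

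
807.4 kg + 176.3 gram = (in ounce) 2.849e+04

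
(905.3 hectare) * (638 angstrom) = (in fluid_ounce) 1.953e+04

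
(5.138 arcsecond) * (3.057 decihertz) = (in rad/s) 7.615e-06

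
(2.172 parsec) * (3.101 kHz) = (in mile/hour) 4.649e+20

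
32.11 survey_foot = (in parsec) 3.172e-16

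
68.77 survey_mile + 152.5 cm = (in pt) 3.137e+08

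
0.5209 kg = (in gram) 520.9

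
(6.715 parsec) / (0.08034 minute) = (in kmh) 1.547e+17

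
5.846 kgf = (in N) 57.33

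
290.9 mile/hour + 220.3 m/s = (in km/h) 1261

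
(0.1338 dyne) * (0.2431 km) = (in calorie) 7.774e-05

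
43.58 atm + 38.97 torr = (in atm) 43.63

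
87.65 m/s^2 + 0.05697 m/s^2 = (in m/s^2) 87.71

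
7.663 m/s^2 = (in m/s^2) 7.663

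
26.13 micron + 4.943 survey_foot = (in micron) 1.507e+06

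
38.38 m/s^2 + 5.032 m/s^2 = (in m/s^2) 43.41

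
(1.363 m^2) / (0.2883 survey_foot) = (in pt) 4.397e+04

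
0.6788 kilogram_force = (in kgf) 0.6788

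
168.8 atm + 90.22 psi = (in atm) 174.9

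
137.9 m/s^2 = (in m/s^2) 137.9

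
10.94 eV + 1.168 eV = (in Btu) 1.839e-21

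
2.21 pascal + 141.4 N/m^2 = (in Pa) 143.6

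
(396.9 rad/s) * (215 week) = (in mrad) 5.161e+13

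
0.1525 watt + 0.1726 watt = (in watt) 0.3251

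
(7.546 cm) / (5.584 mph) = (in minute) 0.0005038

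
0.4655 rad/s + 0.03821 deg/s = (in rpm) 4.452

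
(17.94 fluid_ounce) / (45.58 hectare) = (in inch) 4.583e-08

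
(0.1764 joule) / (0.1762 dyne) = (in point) 2.838e+08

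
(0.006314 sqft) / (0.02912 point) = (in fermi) 5.71e+16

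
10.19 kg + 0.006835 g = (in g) 1.019e+04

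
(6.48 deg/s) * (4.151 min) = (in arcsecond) 5.81e+06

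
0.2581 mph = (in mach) 0.0003389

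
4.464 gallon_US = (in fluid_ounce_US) 571.4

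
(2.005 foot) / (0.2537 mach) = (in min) 0.0001179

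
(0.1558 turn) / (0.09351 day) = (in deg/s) 0.006942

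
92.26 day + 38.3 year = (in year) 38.55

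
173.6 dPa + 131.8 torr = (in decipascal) 1.759e+05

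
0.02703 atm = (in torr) 20.54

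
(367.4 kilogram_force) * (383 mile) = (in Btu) 2.105e+06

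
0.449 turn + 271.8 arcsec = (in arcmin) 9703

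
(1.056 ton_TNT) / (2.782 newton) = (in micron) 1.588e+15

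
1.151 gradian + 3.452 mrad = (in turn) 0.003427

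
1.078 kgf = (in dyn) 1.057e+06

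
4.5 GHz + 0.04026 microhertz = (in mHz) 4.5e+12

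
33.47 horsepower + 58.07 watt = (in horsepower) 33.55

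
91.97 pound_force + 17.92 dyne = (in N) 409.1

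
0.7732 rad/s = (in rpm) 7.384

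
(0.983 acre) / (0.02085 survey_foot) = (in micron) 6.26e+11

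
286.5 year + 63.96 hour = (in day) 1.046e+05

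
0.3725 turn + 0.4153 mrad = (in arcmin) 8047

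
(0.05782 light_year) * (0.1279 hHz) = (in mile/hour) 1.565e+16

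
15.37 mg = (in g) 0.01537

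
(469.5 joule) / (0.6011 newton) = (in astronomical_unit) 5.221e-09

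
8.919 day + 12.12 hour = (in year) 0.02582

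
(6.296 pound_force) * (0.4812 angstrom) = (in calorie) 3.221e-10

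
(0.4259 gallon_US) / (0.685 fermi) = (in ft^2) 2.533e+13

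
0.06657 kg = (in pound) 0.1468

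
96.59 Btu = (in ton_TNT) 2.436e-05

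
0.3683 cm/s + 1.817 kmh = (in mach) 0.001493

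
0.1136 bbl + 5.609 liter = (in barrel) 0.1489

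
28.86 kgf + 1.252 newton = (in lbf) 63.91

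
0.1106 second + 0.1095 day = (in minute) 157.7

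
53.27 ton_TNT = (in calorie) 5.327e+10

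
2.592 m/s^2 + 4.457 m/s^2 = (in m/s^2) 7.049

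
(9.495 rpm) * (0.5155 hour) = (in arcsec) 3.806e+08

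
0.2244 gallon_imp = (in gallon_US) 0.2695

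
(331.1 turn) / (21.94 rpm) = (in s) 905.5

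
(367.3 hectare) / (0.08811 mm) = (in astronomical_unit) 0.2787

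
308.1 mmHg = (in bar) 0.4108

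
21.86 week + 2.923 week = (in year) 0.4753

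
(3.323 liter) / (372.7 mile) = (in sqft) 5.963e-08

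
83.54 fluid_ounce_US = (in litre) 2.471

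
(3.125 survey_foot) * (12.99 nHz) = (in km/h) 4.454e-08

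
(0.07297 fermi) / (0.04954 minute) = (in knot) 4.772e-17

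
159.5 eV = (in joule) 2.555e-17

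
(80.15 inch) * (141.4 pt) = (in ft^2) 1.093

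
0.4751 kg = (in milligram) 4.751e+05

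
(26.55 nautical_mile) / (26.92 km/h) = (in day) 0.07611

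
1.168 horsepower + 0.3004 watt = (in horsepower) 1.168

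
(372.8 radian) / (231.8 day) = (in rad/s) 1.861e-05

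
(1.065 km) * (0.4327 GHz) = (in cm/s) 4.608e+13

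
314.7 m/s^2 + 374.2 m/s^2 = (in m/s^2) 688.9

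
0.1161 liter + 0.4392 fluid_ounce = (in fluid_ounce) 4.365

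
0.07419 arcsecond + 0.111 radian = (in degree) 6.36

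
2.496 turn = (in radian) 15.68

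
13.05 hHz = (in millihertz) 1.305e+06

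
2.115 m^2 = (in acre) 0.0005226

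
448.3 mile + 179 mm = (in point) 2.045e+09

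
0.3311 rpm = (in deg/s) 1.987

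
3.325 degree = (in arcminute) 199.5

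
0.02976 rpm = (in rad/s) 0.003116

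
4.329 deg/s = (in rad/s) 0.07556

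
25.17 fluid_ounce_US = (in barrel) 0.004682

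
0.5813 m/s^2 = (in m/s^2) 0.5813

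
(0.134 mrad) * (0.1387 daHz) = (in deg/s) 0.01065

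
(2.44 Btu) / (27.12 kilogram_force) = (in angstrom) 9.68e+10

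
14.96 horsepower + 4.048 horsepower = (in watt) 1.417e+04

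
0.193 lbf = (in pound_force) 0.193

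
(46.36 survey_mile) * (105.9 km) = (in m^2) 7.901e+09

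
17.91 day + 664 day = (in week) 97.42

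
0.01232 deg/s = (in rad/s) 0.000215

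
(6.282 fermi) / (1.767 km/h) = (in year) 4.058e-22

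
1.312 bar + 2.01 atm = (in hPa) 3349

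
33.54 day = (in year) 0.09189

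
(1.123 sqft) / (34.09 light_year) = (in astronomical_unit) 2.162e-30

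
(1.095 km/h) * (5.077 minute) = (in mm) 9.266e+04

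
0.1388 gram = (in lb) 0.000306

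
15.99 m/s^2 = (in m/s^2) 15.99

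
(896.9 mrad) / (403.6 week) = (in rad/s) 3.674e-09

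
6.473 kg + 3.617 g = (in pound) 14.28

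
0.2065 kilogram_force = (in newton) 2.025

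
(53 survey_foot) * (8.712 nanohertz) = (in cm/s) 1.407e-05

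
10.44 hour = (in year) 0.001192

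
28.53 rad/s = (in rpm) 272.4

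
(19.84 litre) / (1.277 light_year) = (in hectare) 1.642e-22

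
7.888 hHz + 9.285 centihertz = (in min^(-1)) 4.733e+04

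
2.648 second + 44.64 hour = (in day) 1.86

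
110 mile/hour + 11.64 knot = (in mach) 0.162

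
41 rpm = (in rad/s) 4.294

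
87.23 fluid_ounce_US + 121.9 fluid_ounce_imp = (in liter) 6.043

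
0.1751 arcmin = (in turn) 8.106e-06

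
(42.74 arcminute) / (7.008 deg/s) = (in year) 3.223e-09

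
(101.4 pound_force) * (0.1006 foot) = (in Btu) 0.01311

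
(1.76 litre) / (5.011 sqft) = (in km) 3.781e-06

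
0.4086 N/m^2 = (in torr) 0.003065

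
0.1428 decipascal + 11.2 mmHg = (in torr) 11.2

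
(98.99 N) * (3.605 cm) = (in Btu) 0.003382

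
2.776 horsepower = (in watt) 2070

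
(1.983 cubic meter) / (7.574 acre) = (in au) 4.325e-16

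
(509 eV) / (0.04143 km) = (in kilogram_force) 2.007e-19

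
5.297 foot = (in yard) 1.766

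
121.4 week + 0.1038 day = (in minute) 1.224e+06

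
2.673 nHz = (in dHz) 2.673e-08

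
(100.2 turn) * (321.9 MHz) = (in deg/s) 1.161e+13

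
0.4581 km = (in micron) 4.581e+08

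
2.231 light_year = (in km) 2.111e+13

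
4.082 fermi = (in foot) 1.339e-14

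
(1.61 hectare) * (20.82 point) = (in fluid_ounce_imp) 4.162e+06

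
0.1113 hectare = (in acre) 0.275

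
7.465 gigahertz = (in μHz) 7.465e+15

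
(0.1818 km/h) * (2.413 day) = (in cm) 1.053e+06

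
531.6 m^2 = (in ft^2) 5722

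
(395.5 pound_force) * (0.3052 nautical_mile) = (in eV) 6.207e+24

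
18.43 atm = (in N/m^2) 1.867e+06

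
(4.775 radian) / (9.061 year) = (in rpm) 1.596e-07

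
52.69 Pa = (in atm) 0.00052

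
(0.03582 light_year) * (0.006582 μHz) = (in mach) 6551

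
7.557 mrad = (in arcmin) 25.98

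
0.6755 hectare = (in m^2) 6755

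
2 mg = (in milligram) 2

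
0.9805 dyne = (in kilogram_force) 9.998e-07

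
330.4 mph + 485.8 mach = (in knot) 3.218e+05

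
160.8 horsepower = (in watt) 1.199e+05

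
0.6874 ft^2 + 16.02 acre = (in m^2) 6.483e+04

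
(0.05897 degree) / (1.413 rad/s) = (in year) 2.31e-11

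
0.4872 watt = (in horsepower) 0.0006533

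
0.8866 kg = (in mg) 8.866e+05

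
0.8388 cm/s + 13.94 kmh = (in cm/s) 388.1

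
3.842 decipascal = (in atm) 3.792e-06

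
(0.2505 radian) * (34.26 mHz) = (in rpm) 0.08195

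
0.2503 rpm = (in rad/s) 0.02621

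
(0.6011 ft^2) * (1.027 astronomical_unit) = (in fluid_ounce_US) 2.901e+14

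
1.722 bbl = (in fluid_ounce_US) 9257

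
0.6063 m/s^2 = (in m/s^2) 0.6063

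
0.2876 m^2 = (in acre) 7.107e-05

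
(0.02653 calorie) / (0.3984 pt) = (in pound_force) 177.6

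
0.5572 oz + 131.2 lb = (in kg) 59.53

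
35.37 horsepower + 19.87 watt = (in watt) 2.64e+04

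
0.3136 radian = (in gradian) 19.96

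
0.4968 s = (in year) 1.575e-08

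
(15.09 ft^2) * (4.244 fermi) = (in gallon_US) 1.572e-12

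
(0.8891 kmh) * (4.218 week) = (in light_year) 6.66e-11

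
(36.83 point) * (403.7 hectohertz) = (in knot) 1020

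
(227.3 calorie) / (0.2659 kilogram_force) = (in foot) 1197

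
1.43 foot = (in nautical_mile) 0.0002353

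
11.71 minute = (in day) 0.008132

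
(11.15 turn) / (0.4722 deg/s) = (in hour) 2.361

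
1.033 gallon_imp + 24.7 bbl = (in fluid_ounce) 1.329e+05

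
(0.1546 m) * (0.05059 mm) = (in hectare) 7.821e-10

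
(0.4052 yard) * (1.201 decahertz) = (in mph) 9.954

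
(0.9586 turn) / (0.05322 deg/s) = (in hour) 1.801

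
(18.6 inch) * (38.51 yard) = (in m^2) 16.64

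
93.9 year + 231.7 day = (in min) 4.969e+07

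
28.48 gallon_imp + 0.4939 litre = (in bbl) 0.8175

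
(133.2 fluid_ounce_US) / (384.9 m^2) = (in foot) 3.358e-05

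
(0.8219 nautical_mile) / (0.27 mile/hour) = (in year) 0.0003999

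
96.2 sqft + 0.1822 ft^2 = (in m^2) 8.954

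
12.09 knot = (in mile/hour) 13.91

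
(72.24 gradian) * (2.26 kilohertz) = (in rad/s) 2565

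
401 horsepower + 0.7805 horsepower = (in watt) 2.996e+05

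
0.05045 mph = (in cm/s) 2.255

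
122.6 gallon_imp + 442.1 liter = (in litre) 999.5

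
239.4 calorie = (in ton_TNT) 2.394e-07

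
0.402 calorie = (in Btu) 0.001594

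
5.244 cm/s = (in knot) 0.1019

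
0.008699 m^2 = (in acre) 2.15e-06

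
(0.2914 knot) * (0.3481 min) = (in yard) 3.424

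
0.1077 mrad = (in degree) 0.006171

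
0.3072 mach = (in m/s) 104.6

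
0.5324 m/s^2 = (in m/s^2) 0.5324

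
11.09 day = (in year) 0.03038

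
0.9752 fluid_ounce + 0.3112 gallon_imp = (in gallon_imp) 0.3175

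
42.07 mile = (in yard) 7.404e+04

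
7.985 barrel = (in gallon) 335.4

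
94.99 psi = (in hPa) 6549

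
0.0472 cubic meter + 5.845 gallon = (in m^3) 0.06933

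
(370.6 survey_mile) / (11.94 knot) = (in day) 1.124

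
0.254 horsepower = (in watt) 189.4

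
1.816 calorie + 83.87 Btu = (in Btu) 83.88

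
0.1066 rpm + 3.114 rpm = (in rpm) 3.221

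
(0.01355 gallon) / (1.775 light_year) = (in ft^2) 3.288e-20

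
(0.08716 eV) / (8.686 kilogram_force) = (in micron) 1.639e-16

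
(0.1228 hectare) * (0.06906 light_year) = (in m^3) 8.023e+17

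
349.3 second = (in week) 0.0005775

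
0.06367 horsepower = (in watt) 47.48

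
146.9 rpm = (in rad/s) 15.38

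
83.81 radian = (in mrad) 8.381e+04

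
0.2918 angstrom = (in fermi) 2.918e+04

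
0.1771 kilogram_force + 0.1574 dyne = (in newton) 1.737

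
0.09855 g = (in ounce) 0.003476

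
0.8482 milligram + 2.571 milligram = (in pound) 7.538e-06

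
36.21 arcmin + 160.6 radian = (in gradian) 1.022e+04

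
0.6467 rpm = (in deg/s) 3.88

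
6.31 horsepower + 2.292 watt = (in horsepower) 6.313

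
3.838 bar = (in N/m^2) 3.838e+05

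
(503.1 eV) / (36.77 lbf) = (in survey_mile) 3.062e-22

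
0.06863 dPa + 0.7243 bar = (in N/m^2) 7.243e+04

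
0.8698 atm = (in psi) 12.78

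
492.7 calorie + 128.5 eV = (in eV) 1.287e+22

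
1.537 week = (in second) 9.296e+05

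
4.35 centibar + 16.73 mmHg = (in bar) 0.0658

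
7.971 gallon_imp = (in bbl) 0.2279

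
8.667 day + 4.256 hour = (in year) 0.02423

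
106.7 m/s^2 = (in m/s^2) 106.7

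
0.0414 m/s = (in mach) 0.0001216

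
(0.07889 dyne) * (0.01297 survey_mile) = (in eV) 1.028e+14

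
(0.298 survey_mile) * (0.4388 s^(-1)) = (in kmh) 757.6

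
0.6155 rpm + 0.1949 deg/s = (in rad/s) 0.06786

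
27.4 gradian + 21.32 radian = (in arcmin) 7.477e+04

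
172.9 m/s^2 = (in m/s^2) 172.9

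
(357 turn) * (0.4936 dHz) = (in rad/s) 110.7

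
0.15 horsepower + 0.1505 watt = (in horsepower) 0.1502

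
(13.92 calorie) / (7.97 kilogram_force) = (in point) 2112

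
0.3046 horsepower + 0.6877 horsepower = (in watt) 740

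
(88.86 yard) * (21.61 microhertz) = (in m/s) 0.001756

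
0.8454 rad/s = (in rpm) 8.073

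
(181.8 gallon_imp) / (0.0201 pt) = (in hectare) 11.66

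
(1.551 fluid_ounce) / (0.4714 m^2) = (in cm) 0.00973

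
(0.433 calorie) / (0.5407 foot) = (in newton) 10.99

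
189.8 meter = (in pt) 5.38e+05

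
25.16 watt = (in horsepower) 0.03374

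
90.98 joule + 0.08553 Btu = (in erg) 1.812e+09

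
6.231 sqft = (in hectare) 5.789e-05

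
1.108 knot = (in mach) 0.001674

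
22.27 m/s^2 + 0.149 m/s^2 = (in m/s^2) 22.42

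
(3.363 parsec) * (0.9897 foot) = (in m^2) 3.13e+16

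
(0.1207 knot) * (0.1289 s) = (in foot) 0.02626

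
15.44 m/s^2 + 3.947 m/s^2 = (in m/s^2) 19.39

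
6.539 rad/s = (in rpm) 62.44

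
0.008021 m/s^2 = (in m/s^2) 0.008021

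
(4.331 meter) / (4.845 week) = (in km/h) 5.321e-06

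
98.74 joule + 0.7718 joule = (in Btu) 0.09432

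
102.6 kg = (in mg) 1.026e+08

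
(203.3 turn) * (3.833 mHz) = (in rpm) 46.75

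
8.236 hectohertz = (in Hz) 823.6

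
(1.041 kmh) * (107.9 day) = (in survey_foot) 8.844e+06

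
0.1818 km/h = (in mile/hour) 0.113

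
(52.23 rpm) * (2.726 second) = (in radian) 14.91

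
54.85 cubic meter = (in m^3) 54.85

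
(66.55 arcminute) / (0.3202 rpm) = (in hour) 0.0001604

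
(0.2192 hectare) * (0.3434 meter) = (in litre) 7.527e+05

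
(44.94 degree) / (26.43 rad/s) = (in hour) 8.243e-06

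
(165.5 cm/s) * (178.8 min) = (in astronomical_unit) 1.187e-07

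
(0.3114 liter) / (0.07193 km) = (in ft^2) 4.66e-05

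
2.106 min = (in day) 0.001462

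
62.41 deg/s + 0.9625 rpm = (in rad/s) 1.19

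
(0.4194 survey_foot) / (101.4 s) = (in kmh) 0.004538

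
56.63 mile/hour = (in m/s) 25.32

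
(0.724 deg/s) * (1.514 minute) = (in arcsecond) 2.368e+05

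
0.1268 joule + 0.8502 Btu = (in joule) 897.1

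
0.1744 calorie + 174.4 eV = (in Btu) 0.0006916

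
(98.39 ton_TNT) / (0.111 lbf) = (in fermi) 8.337e+26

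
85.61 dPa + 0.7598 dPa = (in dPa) 86.37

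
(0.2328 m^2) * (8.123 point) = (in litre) 0.6671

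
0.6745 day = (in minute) 971.3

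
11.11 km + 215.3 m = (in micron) 1.133e+10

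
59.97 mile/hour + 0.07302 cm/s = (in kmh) 96.51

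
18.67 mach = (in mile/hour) 1.422e+04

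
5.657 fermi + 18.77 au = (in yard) 3.071e+12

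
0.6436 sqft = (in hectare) 5.979e-06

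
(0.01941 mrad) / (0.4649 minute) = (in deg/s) 3.987e-05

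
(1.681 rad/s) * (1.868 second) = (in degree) 179.9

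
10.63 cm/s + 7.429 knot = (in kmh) 14.14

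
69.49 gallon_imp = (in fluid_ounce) 1.068e+04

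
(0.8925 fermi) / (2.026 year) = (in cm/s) 1.397e-21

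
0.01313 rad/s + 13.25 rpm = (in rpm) 13.38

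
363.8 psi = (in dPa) 2.508e+07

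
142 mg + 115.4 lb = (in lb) 115.4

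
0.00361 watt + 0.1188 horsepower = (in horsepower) 0.1188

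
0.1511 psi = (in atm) 0.01028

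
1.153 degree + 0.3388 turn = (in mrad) 2149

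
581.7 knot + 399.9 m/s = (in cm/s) 6.992e+04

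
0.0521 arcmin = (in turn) 2.412e-06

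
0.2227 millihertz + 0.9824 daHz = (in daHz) 0.9824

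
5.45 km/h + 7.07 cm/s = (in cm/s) 158.5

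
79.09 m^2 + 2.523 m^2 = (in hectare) 0.008161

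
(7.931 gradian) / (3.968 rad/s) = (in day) 3.634e-07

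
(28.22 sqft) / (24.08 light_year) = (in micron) 1.151e-11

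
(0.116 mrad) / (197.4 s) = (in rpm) 5.612e-06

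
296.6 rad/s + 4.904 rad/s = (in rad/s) 301.5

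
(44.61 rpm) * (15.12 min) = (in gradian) 2.698e+05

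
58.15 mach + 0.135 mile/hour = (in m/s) 1.98e+04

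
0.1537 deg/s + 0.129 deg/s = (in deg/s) 0.2827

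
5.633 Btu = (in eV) 3.709e+22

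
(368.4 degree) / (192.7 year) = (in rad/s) 1.058e-09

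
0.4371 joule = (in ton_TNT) 1.045e-10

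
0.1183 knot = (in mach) 0.0001787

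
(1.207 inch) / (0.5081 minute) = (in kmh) 0.00362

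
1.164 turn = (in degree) 419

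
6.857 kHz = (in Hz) 6857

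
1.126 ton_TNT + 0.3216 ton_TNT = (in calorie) 1.448e+09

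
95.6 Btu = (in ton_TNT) 2.411e-05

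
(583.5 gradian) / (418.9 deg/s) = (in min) 0.02089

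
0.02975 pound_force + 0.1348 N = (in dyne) 2.671e+04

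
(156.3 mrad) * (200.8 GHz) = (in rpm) 2.997e+11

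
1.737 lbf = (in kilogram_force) 0.7879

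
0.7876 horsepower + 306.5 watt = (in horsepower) 1.199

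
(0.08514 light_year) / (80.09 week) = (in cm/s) 1.663e+09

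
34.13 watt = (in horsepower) 0.04577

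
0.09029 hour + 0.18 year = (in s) 5.677e+06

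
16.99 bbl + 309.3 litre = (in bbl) 18.94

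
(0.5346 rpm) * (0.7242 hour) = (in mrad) 1.46e+05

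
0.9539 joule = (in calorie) 0.228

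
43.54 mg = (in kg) 4.354e-05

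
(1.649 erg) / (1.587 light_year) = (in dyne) 1.098e-18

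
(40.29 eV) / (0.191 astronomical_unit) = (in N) 2.259e-28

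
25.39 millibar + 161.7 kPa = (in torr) 1232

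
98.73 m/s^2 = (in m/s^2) 98.73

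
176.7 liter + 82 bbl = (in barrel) 83.11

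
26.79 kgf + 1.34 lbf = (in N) 268.7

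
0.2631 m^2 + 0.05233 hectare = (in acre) 0.1294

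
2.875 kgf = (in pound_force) 6.338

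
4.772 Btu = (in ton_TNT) 1.203e-06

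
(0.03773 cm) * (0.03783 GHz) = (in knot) 2.774e+04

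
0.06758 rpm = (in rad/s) 0.007077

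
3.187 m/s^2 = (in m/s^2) 3.187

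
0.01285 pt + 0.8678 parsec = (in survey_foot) 8.785e+16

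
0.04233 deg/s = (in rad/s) 0.0007388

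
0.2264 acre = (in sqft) 9862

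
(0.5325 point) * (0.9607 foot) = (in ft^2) 0.0005921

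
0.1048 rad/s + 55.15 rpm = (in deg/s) 336.9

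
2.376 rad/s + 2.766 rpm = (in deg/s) 152.7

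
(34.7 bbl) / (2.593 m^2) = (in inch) 83.76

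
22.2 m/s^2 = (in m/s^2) 22.2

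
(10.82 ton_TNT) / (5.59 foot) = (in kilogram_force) 2.709e+09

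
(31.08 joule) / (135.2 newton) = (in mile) 0.0001428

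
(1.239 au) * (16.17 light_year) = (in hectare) 2.836e+24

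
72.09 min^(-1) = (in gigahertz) 1.202e-09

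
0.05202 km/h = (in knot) 0.02809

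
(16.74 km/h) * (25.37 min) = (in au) 4.732e-08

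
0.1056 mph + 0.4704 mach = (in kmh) 576.8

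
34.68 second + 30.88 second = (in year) 2.079e-06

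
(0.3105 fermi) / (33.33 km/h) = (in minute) 5.59e-19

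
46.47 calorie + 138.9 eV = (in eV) 1.214e+21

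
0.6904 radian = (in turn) 0.1099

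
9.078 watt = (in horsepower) 0.01217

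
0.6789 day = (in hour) 16.29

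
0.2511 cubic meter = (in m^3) 0.2511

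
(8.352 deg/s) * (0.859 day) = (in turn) 1722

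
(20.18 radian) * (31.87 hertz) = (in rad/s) 643.1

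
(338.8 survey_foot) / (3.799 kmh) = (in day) 0.001133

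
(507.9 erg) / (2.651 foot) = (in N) 6.286e-05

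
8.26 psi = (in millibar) 569.5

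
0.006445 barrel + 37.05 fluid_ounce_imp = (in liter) 2.077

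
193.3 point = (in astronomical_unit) 4.558e-13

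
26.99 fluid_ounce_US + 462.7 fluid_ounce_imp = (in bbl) 0.08771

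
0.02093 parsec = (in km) 6.458e+11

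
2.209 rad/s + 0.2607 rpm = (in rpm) 21.36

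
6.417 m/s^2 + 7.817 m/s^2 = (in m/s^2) 14.23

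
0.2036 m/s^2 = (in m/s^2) 0.2036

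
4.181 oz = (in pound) 0.2613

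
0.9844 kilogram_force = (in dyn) 9.654e+05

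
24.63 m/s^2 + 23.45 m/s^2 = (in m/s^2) 48.08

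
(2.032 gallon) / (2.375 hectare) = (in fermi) 3.239e+08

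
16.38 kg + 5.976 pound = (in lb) 42.09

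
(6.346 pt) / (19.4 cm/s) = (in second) 0.01154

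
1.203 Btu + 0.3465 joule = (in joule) 1270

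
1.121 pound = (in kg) 0.5085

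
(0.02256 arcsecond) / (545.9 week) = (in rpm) 3.163e-15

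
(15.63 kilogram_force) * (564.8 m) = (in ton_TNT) 2.069e-05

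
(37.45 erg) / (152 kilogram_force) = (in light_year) 2.656e-25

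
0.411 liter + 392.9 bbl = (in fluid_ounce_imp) 2.199e+06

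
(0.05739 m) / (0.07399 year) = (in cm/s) 2.46e-06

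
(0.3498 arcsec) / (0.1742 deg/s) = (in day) 6.456e-09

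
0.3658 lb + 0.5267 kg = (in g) 692.6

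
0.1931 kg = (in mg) 1.931e+05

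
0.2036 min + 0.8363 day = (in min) 1204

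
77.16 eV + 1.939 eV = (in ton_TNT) 3.029e-27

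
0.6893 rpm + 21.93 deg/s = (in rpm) 4.344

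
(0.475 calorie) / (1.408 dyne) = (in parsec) 4.574e-12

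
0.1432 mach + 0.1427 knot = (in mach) 0.1434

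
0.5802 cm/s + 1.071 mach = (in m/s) 364.7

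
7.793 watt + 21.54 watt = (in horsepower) 0.03934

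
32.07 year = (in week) 1672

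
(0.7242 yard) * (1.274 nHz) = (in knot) 1.64e-09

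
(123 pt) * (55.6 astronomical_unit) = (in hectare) 3.609e+07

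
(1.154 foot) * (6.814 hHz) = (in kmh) 862.8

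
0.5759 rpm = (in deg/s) 3.455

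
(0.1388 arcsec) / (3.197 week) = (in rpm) 3.323e-12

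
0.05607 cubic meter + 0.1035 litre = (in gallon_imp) 12.36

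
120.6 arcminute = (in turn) 0.005583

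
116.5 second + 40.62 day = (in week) 5.803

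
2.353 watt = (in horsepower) 0.003155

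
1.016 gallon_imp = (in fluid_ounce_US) 156.2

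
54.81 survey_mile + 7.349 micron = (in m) 8.821e+04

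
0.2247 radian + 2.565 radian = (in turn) 0.444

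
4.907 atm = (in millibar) 4972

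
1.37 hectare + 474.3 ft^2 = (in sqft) 1.479e+05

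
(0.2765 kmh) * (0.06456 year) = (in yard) 1.71e+05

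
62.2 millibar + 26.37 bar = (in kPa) 2643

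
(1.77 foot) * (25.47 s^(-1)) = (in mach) 0.04036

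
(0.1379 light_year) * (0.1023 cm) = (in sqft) 1.437e+13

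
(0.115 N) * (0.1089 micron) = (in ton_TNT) 2.993e-18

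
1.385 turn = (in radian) 8.702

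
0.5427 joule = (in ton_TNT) 1.297e-10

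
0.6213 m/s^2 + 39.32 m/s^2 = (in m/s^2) 39.94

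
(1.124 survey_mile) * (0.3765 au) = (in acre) 2.518e+10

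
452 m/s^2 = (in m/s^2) 452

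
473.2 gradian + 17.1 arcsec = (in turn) 1.183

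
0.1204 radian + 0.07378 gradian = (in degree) 6.965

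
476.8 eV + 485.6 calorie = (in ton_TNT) 4.856e-07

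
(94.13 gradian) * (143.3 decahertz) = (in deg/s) 1.214e+05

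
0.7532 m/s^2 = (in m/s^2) 0.7532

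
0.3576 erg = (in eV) 2.232e+11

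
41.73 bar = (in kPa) 4173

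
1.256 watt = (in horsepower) 0.001684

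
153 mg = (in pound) 0.0003373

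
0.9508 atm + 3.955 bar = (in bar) 4.918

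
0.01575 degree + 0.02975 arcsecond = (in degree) 0.01576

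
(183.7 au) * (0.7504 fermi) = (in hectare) 2.062e-06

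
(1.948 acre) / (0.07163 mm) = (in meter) 1.101e+08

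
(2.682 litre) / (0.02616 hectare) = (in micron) 10.25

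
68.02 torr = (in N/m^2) 9069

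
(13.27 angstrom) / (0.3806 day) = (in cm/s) 4.035e-12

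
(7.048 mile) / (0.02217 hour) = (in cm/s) 1.421e+04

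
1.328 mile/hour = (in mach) 0.001744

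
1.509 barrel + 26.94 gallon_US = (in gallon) 90.32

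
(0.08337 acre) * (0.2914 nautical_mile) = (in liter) 1.821e+08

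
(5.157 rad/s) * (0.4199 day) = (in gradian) 1.191e+07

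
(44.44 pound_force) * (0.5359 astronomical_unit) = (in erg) 1.585e+20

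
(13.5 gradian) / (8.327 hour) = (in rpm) 6.755e-05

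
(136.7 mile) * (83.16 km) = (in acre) 4.521e+06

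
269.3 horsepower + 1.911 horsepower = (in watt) 2.022e+05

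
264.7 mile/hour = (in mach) 0.3475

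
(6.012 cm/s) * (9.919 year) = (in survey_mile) 1.169e+04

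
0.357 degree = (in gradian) 0.3967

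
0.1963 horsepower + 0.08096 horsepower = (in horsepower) 0.2773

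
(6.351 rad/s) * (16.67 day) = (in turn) 1.456e+06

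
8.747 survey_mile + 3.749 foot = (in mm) 1.408e+07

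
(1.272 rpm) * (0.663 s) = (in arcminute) 303.6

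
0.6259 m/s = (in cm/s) 62.59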